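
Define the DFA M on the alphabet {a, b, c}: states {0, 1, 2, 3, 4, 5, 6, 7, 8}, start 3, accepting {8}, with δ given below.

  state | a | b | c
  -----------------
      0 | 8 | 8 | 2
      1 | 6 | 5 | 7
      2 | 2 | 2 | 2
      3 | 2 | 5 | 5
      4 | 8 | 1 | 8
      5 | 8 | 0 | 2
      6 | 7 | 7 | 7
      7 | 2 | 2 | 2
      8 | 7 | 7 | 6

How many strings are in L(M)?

The useful subgraph on states {0, 3, 5, 8} is acyclic, so L(M) is finite; the longest accepting path visits 4 useful states, giving maximum string length 3.
Counting accepting paths from 3 by length: 2 of length 2, 4 of length 3. Total 6.

6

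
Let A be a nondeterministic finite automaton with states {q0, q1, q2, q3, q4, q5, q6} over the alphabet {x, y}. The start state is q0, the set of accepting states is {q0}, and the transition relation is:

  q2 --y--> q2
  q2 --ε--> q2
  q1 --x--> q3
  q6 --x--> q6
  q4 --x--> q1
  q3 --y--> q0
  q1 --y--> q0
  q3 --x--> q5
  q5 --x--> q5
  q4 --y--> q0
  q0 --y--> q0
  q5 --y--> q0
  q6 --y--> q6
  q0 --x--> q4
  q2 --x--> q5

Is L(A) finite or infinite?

State q0 is reachable from the start and can reach an accepting state, and it lies on the cycle q0 → q0.
Traversing that cycle any number of times yields accepted strings of unbounded length, so the language is infinite.

infinite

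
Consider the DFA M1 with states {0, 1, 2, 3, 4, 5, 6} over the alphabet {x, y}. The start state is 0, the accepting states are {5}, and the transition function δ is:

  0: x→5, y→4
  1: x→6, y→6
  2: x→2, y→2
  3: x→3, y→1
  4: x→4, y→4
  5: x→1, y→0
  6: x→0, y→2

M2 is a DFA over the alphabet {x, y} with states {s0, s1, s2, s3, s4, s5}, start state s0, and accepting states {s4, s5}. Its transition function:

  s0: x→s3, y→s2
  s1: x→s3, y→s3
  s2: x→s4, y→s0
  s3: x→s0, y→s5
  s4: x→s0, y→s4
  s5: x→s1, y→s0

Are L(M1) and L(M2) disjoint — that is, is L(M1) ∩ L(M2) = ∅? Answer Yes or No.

No

The string xxyxxyx is accepted by both M1 and M2.
Hence L(M1) ∩ L(M2) ≠ ∅.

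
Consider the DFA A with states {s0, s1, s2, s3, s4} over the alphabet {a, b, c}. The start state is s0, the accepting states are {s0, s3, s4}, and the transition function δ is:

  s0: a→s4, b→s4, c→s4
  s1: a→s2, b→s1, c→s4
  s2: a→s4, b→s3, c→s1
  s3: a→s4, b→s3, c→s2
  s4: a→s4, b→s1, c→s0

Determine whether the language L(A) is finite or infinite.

State s0 is reachable from the start and can reach an accepting state, and it lies on the cycle s0 → s4 → s0.
Traversing that cycle any number of times yields accepted strings of unbounded length, so the language is infinite.

infinite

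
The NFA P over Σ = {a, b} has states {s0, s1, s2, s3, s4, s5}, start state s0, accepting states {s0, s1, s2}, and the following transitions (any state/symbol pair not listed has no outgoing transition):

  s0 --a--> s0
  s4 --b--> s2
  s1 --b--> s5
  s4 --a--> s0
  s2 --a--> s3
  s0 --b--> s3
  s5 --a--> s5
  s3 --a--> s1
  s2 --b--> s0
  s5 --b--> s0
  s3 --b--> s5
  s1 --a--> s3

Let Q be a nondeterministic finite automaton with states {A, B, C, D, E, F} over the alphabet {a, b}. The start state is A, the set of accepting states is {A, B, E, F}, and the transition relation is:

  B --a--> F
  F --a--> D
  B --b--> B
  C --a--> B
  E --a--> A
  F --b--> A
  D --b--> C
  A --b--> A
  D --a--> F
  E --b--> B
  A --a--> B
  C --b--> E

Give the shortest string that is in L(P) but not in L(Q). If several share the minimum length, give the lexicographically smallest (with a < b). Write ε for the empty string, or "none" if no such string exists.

aaa

The string aaa is accepted by P but not by Q.
No shorter string lies in the difference, and aaa is the lexicographically first length-3 string in L(P) \ L(Q).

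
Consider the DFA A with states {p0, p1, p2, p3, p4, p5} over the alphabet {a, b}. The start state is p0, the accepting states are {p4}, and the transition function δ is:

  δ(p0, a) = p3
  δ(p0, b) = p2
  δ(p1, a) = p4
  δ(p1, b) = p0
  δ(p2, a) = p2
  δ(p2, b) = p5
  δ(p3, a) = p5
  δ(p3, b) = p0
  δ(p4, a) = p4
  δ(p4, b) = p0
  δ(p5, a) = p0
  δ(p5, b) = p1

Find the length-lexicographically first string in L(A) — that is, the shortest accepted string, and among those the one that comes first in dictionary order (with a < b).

aaba

A breadth-first search from p0 reaches an accepting state first via the path p0 → p3 → p5 → p1 → p4 on input aaba.
No string of length < 4 is accepted (BFS exhausts all shorter strings without reaching an accepting state), and aaba is the lexicographically least accepting string of length 4.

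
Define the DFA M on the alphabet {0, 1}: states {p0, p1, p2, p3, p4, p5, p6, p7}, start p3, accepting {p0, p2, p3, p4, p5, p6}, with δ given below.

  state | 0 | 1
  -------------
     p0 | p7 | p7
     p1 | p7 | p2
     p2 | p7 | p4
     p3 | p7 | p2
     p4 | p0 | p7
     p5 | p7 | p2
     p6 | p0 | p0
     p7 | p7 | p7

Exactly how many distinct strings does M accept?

The useful subgraph on states {p0, p2, p3, p4} is acyclic, so L(M) is finite; the longest accepting path visits 4 useful states, giving maximum string length 3.
Counting accepting paths from p3 by length: 1 of length 0, 1 of length 1, 1 of length 2, 1 of length 3. Total 4.

4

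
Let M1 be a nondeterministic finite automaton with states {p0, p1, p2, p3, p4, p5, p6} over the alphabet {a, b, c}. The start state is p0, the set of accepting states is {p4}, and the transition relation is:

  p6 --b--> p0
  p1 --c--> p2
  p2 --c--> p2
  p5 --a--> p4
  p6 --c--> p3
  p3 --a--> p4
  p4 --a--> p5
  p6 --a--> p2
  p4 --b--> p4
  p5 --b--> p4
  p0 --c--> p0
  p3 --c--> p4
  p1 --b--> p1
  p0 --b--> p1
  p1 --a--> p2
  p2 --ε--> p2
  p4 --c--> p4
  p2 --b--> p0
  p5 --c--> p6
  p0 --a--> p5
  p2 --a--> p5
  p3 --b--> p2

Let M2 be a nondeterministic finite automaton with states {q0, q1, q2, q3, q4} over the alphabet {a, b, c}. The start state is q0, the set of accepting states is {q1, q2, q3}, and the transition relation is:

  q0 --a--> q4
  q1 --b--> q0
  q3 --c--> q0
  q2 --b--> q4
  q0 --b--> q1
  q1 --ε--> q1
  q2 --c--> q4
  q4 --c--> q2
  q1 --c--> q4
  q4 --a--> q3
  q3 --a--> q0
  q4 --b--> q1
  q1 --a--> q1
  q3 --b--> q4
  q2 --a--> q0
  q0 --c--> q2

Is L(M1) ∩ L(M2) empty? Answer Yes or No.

No

The string aa is accepted by both M1 and M2.
Hence L(M1) ∩ L(M2) ≠ ∅.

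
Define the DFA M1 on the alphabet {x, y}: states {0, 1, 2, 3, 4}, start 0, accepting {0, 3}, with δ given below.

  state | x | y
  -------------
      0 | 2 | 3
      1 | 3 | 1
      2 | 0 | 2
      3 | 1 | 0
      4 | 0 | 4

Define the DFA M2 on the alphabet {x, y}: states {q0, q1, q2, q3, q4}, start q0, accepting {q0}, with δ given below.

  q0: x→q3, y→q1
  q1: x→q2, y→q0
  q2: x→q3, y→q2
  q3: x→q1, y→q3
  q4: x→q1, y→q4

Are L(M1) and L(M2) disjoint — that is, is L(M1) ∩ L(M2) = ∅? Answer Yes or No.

The empty string ε is accepted by both M1 and M2.
Hence L(M1) ∩ L(M2) ≠ ∅.

No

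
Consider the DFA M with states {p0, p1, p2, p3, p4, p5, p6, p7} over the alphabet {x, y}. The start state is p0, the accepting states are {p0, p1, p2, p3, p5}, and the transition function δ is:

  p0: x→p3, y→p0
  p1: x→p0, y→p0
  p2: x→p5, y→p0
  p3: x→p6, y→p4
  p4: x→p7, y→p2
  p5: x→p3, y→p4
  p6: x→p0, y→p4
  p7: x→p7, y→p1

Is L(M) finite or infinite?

State p0 is reachable from the start and can reach an accepting state, and it lies on the cycle p0 → p0.
Traversing that cycle any number of times yields accepted strings of unbounded length, so the language is infinite.

infinite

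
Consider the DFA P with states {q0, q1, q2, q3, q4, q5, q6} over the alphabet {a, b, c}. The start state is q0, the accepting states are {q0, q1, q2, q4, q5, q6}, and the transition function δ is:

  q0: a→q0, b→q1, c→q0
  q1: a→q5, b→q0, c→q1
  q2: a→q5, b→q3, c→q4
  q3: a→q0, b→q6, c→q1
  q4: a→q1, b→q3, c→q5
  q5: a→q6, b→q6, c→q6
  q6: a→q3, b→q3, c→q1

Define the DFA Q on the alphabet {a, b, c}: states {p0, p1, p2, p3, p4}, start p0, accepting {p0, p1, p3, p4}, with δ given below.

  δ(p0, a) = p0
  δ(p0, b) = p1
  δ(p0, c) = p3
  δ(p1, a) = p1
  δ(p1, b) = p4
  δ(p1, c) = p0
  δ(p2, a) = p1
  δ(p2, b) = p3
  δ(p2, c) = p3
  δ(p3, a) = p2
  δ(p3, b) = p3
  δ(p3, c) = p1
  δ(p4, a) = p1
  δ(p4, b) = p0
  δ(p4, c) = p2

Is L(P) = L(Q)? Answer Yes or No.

No

The string ca is accepted by P but rejected by Q.
So L(P) ≠ L(Q).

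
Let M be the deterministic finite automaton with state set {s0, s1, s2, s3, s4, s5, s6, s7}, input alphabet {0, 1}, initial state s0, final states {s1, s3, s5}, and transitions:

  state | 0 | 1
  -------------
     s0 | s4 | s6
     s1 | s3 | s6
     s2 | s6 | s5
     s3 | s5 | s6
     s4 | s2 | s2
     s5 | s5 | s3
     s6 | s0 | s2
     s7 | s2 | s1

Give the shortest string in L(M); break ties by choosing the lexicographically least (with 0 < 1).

001

A breadth-first search from s0 reaches an accepting state first via the path s0 → s4 → s2 → s5 on input 001.
No string of length < 3 is accepted (BFS exhausts all shorter strings without reaching an accepting state), and 001 is the lexicographically least accepting string of length 3.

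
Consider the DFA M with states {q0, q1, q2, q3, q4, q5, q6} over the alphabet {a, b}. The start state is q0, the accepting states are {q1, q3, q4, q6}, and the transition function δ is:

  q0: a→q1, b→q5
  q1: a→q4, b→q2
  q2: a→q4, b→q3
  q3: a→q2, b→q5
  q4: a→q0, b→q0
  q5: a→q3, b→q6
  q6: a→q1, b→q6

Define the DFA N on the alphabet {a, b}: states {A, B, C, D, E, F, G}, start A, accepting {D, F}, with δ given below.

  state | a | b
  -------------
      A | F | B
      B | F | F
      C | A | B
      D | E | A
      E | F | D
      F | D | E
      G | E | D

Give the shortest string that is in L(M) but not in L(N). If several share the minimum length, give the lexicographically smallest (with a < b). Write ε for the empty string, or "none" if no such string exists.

The string bbb is accepted by M but not by N.
No shorter string lies in the difference, and bbb is the lexicographically first length-3 string in L(M) \ L(N).

bbb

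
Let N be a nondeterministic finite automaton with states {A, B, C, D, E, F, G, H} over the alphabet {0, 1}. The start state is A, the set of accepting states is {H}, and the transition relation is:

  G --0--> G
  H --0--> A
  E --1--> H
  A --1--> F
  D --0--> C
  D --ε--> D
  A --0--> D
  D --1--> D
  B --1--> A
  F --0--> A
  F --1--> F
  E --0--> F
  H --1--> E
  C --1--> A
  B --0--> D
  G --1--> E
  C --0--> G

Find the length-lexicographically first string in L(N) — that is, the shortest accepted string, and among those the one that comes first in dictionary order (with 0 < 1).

A breadth-first search from A reaches an accepting state first via the path A → D → C → G → E → H on input 00011.
No string of length < 5 is accepted (BFS exhausts all shorter strings without reaching an accepting state), and 00011 is the lexicographically least accepting string of length 5.

00011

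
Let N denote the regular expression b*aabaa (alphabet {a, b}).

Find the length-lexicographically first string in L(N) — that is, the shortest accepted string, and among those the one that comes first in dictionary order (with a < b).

By inspection of the expression, no string of length less than 5 matches, and aabaa is the lexicographically first match of length 5.

aabaa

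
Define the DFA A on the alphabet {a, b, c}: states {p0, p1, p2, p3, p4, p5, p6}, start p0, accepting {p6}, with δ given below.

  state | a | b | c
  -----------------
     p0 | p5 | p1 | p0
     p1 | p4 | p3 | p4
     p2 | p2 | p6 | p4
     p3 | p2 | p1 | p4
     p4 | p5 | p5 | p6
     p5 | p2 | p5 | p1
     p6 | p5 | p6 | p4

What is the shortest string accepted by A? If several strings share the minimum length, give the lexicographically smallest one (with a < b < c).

A breadth-first search from p0 reaches an accepting state first via the path p0 → p5 → p2 → p6 on input aab.
No string of length < 3 is accepted (BFS exhausts all shorter strings without reaching an accepting state), and aab is the lexicographically least accepting string of length 3.

aab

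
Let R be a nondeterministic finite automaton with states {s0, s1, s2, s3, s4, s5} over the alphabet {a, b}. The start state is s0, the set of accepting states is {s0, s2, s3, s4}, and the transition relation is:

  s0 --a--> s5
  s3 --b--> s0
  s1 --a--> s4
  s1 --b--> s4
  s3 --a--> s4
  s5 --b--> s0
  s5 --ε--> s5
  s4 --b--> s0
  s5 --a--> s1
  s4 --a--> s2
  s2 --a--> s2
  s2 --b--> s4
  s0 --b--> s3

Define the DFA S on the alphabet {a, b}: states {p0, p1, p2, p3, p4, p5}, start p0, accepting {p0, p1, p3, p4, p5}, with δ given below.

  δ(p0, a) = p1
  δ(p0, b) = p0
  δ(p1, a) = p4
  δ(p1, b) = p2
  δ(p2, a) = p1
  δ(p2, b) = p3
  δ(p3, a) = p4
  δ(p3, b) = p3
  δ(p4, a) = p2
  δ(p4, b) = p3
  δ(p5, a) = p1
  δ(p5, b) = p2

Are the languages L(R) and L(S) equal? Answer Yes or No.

The string ab is accepted by R but rejected by S.
So L(R) ≠ L(S).

No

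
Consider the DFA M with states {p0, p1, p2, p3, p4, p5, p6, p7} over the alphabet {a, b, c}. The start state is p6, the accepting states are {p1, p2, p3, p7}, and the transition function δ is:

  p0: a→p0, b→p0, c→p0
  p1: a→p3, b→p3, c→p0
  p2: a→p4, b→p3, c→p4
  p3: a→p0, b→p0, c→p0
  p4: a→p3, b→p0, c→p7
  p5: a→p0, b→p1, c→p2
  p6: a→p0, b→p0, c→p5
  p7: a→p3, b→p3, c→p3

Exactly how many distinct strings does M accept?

15

The useful subgraph on states {p1, p2, p3, p4, p5, p6, p7} is acyclic, so L(M) is finite; the longest accepting path visits 6 useful states, giving maximum string length 5.
Counting accepting paths from p6 by length: 2 of length 2, 3 of length 3, 4 of length 4, 6 of length 5. Total 15.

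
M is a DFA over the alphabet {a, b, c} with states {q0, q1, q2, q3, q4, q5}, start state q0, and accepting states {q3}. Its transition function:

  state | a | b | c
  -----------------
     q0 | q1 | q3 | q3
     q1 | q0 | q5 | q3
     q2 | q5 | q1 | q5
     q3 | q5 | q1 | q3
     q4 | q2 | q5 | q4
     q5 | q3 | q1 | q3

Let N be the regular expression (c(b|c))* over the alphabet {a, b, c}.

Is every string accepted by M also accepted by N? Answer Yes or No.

The string b is in L(M) but not in L(N).
So L(M) ⊄ L(N).

No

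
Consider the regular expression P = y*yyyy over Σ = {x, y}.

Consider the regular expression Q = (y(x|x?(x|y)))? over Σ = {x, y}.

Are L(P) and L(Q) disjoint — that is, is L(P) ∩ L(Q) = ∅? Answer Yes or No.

Yes

Converting the expression P to a DFA (subset construction, then merging equivalent states) gives the minimal DFA with states {p0, p1, p2, p3, p4, p5}, start state p0, accepting states {p5} and transitions p0: x→p1, y→p2; p1: x→p1, y→p1; p2: x→p1, y→p3; p3: x→p1, y→p4; p4: x→p1, y→p5; p5: x→p1, y→p5.
Converting the expression Q to a DFA (subset construction, then merging equivalent states) gives the minimal DFA with states {q0, q1, q2, q3, q4}, start state q0, accepting states {q0, q3, q4} and transitions q0: x→q1, y→q2; q1: x→q1, y→q1; q2: x→q3, y→q4; q3: x→q4, y→q4; q4: x→q1, y→q1.
Exploring the product automaton P × Q from the start pair (p0, q0), following both machines on each input symbol, reaches 8 state pairs: (p0, q0), (p1, q1), (p2, q2), (p1, q3), (p3, q4), (p1, q4), (p4, q1), (p5, q1).
P accepts in {p5} and Q accepts in {q0, q3, q4}; no reachable pair has both components accepting, so no string drives both machines to acceptance simultaneously and L(P) ∩ L(Q) = ∅.
So no string is accepted by both, and the intersection is empty.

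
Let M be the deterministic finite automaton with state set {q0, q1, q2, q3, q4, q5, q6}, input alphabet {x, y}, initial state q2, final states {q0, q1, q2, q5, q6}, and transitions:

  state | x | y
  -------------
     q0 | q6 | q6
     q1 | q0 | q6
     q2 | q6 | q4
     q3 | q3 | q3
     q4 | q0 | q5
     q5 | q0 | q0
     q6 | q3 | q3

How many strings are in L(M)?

12

The useful subgraph on states {q0, q2, q4, q5, q6} is acyclic, so L(M) is finite; the longest accepting path visits 5 useful states, giving maximum string length 4.
Counting accepting paths from q2 by length: 1 of length 0, 1 of length 1, 2 of length 2, 4 of length 3, 4 of length 4. Total 12.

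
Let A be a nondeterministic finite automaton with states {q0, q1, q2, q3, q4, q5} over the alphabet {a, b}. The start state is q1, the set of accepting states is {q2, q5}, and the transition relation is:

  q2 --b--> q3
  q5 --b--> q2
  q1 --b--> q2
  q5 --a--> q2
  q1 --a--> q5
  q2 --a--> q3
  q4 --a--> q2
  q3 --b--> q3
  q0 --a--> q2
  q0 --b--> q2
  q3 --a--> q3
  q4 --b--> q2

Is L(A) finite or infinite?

finite

The useful states (reachable from q1 and able to reach an accepting state) are {q1, q2, q5}.
Restricted to these states the transition graph has no cycle, so every accepting path has bounded length and L is finite.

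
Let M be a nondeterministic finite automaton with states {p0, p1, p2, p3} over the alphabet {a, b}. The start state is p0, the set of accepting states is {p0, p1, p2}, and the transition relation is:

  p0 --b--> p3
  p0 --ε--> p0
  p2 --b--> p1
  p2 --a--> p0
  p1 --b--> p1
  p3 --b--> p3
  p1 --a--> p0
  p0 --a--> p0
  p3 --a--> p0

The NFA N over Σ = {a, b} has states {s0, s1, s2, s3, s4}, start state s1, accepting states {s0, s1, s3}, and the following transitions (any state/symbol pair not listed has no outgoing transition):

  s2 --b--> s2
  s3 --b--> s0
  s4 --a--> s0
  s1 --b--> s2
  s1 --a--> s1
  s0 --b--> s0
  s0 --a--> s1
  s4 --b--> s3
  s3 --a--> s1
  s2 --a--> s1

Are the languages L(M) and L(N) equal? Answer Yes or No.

Yes

Exploring the product automaton M × N from the start pair (p0, s1), following both machines on each input symbol, reaches 2 state pairs: (p0, s1), (p3, s2).
M accepts in {p0, p1, p2} and N accepts in {s0, s1, s3}. In every reachable pair the two components are either both accepting — (p0, s1) — or both non-accepting, so no string is accepted by exactly one of the machines: L(M) \ L(N) and L(N) \ L(M) are both empty.
Hence every string is accepted by M iff it is accepted by N, and the two languages coincide.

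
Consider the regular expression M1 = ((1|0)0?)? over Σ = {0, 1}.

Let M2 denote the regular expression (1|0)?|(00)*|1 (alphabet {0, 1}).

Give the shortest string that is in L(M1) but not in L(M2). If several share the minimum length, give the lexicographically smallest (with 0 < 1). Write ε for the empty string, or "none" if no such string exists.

10

The string 10 is accepted by M1 but not by M2.
No shorter string lies in the difference, and 10 is the lexicographically first length-2 string in L(M1) \ L(M2).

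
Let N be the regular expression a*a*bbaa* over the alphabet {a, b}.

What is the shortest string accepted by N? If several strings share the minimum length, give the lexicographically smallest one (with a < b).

bba

By inspection of the expression, no string of length less than 3 matches, and bba is the lexicographically first match of length 3.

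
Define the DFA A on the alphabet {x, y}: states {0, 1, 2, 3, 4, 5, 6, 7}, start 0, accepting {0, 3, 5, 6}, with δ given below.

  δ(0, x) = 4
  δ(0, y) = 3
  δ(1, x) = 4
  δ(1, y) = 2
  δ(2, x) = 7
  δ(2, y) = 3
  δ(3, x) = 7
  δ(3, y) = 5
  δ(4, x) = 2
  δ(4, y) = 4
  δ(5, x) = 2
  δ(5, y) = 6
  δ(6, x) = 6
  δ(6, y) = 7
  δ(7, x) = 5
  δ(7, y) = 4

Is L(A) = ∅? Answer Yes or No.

The empty string ε is accepted: the run 0 ends in the accepting state 0.
Since at least one string is accepted, L(A) is not empty.

No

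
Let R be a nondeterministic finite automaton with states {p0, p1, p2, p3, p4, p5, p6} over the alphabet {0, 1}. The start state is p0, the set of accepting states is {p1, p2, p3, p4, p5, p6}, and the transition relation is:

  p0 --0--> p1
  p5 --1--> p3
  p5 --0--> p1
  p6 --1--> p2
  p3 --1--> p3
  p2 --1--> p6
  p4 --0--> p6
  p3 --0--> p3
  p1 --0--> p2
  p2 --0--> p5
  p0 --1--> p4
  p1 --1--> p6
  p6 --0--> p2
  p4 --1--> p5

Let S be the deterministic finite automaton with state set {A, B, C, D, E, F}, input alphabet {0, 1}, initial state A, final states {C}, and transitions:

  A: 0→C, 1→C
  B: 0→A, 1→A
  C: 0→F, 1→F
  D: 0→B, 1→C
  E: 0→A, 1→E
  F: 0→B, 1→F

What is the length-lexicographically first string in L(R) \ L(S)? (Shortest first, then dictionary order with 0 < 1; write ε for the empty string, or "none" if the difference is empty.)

00

The string 00 is accepted by R but not by S.
No shorter string lies in the difference, and 00 is the lexicographically first length-2 string in L(R) \ L(S).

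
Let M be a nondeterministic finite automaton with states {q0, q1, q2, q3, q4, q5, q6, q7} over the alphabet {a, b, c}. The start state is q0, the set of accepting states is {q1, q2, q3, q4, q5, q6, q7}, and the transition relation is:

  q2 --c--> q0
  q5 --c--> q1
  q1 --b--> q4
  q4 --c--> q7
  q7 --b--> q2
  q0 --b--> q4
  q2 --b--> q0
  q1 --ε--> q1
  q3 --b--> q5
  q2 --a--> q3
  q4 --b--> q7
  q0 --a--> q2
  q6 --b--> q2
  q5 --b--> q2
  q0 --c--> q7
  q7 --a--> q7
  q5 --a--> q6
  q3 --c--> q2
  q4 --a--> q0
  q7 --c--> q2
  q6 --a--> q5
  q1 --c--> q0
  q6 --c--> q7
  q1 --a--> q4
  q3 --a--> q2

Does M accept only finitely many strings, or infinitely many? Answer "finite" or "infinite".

State q0 is reachable from the start and can reach an accepting state, and it lies on the cycle q0 → q2 → q0.
Traversing that cycle any number of times yields accepted strings of unbounded length, so the language is infinite.

infinite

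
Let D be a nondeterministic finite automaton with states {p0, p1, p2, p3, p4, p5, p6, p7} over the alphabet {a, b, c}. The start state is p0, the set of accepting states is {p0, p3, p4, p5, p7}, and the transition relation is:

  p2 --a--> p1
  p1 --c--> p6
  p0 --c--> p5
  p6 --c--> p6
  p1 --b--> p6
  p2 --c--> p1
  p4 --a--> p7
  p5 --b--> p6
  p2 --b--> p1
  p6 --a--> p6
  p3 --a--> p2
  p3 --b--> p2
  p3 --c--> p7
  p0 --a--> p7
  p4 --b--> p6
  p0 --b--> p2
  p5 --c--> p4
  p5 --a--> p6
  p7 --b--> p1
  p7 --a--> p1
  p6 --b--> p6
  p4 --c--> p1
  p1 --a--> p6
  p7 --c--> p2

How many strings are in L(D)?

The useful subgraph on states {p0, p4, p5, p7} is acyclic, so L(D) is finite; the longest accepting path visits 4 useful states, giving maximum string length 3.
Counting accepting paths from p0 by length: 1 of length 0, 2 of length 1, 1 of length 2, 1 of length 3. Total 5.

5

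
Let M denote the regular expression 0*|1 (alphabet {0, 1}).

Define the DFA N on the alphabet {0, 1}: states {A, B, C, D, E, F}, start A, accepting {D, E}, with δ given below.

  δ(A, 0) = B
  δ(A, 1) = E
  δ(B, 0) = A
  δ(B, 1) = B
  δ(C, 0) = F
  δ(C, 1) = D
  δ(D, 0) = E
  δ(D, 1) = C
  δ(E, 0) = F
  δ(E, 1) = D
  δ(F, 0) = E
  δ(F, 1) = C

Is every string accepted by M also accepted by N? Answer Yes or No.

No

The empty string ε is in L(M) but not in L(N).
So L(M) ⊄ L(N).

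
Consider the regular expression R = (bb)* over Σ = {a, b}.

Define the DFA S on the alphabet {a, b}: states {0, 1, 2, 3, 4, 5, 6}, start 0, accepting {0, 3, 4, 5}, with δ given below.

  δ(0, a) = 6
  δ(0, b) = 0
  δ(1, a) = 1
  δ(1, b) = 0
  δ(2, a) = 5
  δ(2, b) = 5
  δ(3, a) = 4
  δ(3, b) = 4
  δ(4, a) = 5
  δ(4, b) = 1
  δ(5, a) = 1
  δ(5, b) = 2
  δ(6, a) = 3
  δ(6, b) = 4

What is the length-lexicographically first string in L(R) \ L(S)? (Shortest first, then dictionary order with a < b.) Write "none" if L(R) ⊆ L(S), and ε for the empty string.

Converting the expression R to a DFA (subset construction, then merging equivalent states) gives the minimal DFA with states {r0, r1, r2}, start state r0, accepting states {r0} and transitions r0: a→r1, b→r2; r1: a→r1, b→r1; r2: a→r1, b→r0.
Exploring the product automaton R × S from the start pair (r0, 0), following both machines on each input symbol, reaches 9 state pairs: (r0, 0), (r1, 6), (r2, 0), (r1, 3), (r1, 4), (r1, 5), (r1, 1), (r1, 2), (r1, 0).
R accepts in {r0} and S accepts in {0, 3, 4, 5}. The reachable pairs whose R-component is accepting are (r0, 0); in each of them the S-component is accepting too, so the product for L(R) \ L(S) (R-component accepting, S-component rejecting) has no reachable accepting pair and the difference is empty.
So every string accepted by R is also accepted by S: L(R) \ L(S) = ∅ and there is no such string.

none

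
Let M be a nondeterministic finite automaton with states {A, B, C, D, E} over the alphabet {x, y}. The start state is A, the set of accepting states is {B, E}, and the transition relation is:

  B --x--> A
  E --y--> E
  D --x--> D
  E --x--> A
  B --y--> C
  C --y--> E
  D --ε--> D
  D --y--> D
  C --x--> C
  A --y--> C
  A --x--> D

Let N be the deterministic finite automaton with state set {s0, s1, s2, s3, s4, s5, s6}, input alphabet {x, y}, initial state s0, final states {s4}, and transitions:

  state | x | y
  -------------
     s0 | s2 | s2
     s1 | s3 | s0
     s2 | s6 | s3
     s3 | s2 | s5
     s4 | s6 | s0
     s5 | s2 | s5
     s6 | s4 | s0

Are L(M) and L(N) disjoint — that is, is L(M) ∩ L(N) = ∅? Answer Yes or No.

Exploring the product automaton M × N from the start pair (A, s0), following both machines on each input symbol, reaches 18 state pairs: (A, s0), (D, s2), (C, s2), (D, s6), (D, s3), (C, s6), (E, s3), (D, s4), (D, s0), (D, s5), (C, s4), (E, s0), (A, s2), (E, s5), (E, s2), (C, s3), (A, s6), (C, s0).
M accepts in {B, E} and N accepts in {s4}; no reachable pair has both components accepting, so no string drives both machines to acceptance simultaneously and L(M) ∩ L(N) = ∅.
So no string is accepted by both, and the intersection is empty.

Yes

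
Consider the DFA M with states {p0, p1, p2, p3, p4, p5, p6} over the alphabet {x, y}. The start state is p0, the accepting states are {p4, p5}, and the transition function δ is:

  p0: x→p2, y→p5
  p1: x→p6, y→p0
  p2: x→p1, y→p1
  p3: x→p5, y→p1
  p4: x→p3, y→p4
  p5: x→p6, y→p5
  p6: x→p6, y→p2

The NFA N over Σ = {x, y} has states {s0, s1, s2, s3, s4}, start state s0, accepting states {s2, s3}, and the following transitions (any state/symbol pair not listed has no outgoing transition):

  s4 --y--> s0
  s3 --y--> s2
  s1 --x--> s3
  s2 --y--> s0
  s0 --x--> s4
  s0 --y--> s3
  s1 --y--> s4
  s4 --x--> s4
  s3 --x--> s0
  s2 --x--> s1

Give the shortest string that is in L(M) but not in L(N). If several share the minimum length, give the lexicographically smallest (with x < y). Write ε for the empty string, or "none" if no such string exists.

yyy

The string yyy is accepted by M but not by N.
No shorter string lies in the difference, and yyy is the lexicographically first length-3 string in L(M) \ L(N).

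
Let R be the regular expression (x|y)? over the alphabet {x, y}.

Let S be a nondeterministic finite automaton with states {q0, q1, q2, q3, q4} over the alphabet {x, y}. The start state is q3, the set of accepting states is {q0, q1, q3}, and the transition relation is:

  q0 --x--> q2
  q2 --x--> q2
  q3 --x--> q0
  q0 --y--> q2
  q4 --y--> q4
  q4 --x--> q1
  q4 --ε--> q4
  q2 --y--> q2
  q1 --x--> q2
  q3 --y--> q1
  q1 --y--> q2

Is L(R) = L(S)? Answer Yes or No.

Converting the expression R to a DFA (subset construction, then merging equivalent states) gives the minimal DFA with states {r0, r1, r2}, start state r0, accepting states {r0, r1} and transitions r0: x→r1, y→r1; r1: x→r2, y→r2; r2: x→r2, y→r2.
Exploring the product automaton R × S from the start pair (r0, q3), following both machines on each input symbol, reaches 4 state pairs: (r0, q3), (r1, q0), (r1, q1), (r2, q2).
R accepts in {r0, r1} and S accepts in {q0, q1, q3}. In every reachable pair the two components are either both accepting — (r0, q3), (r1, q0), (r1, q1) — or both non-accepting, so no string is accepted by exactly one of the machines: L(R) \ L(S) and L(S) \ L(R) are both empty.
Hence every string is accepted by R iff it is accepted by S, and the two languages coincide.

Yes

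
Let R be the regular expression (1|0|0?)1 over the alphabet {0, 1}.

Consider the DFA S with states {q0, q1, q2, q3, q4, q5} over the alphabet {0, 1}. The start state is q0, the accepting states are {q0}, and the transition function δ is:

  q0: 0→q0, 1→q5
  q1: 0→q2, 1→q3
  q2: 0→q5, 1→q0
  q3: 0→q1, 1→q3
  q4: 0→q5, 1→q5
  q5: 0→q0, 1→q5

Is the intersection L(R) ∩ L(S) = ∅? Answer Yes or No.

Converting the expression R to a DFA (subset construction, then merging equivalent states) gives the minimal DFA with states {r0, r1, r2, r3, r4}, start state r0, accepting states {r2, r4} and transitions r0: 0→r1, 1→r2; r1: 0→r3, 1→r4; r2: 0→r3, 1→r4; r3: 0→r3, 1→r3; r4: 0→r3, 1→r3.
Exploring the product automaton R × S from the start pair (r0, q0), following both machines on each input symbol, reaches 6 state pairs: (r0, q0), (r1, q0), (r2, q5), (r3, q0), (r4, q5), (r3, q5).
R accepts in {r2, r4} and S accepts in {q0}; no reachable pair has both components accepting, so no string drives both machines to acceptance simultaneously and L(R) ∩ L(S) = ∅.
So no string is accepted by both, and the intersection is empty.

Yes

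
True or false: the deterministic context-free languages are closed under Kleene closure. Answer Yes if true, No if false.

L = {c aⁿbⁿ : n≥0} ∪ {cc aⁿb²ⁿ : n≥0} is a DCFL (the number of leading c's fixes which ratio the DPDA checks), but L* is not. Every word of L starts with c, so in a factorisation of the string cc aⁱbʲ (i≥1) into words of L each factor begins at one of the two c's: either the whole string is a single word of L (forcing j = 2i), or it splits as c · (c aⁱbʲ) with c ∈ L (take n = 0) and c aⁱbʲ ∈ L (forcing j = i). Thus L* ∩ cca⁺b* = {cc aⁿbⁿ : n≥1} ∪ {cc aⁿb²ⁿ : n≥1}. A DPDA for L* would give one for this intersection with a regular set, and, started from its configuration after reading cc, one for {aⁿbⁿ : n≥1} ∪ {aⁿb²ⁿ : n≥1}, which no deterministic PDA accepts (a DPDA for it would have a single run on aⁿb²ⁿ, accepting after the prefix aⁿbⁿ and accepting again after n more b's; an ordinary PDA that simulates it on a's and b's and, at any moment when it is accepting, may switch to reading only a fresh letter d while feeding each d to the simulation as a b, would accept aⁱbʲdᵏ (k≥1) exactly when both aⁱbʲ and aⁱbʲ⁺ᵏ are in the language, i.e. its language intersected with the regular set a*b*d⁺ would be exactly {aⁿbⁿdⁿ : n≥1} — impossible, since context-free languages are closed under intersection with regular sets and {aⁿbⁿdⁿ} is not context-free). So L* is not a DCFL.

No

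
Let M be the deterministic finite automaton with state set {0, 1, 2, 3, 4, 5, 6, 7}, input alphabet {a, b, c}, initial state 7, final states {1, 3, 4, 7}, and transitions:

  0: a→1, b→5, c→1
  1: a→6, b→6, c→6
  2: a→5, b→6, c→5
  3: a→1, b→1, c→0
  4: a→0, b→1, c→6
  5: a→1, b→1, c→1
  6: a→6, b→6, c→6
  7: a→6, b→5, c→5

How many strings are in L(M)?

The useful subgraph on states {1, 5, 7} is acyclic, so L(M) is finite; the longest accepting path visits 3 useful states, giving maximum string length 2.
Counting accepting paths from 7 by length: 1 of length 0, 6 of length 2. Total 7.

7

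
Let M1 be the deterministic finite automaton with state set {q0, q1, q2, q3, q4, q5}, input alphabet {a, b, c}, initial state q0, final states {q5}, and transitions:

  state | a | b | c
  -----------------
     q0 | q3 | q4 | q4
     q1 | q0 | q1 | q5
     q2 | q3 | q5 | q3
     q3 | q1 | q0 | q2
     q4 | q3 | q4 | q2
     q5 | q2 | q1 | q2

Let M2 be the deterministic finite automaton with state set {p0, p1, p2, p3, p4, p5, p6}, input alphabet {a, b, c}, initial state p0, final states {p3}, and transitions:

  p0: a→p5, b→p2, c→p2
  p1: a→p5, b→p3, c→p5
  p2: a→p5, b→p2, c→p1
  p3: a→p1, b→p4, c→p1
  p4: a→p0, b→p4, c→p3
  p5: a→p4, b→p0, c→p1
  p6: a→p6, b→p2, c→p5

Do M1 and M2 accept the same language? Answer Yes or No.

Yes

Exploring the product automaton M1 × M2 from the start pair (q0, p0), following both machines on each input symbol, reaches 6 state pairs: (q0, p0), (q3, p5), (q4, p2), (q1, p4), (q2, p1), (q5, p3).
M1 accepts in {q5} and M2 accepts in {p3}. In every reachable pair the two components are either both accepting — (q5, p3) — or both non-accepting, so no string is accepted by exactly one of the machines: L(M1) \ L(M2) and L(M2) \ L(M1) are both empty.
Hence every string is accepted by M1 iff it is accepted by M2, and the two languages coincide.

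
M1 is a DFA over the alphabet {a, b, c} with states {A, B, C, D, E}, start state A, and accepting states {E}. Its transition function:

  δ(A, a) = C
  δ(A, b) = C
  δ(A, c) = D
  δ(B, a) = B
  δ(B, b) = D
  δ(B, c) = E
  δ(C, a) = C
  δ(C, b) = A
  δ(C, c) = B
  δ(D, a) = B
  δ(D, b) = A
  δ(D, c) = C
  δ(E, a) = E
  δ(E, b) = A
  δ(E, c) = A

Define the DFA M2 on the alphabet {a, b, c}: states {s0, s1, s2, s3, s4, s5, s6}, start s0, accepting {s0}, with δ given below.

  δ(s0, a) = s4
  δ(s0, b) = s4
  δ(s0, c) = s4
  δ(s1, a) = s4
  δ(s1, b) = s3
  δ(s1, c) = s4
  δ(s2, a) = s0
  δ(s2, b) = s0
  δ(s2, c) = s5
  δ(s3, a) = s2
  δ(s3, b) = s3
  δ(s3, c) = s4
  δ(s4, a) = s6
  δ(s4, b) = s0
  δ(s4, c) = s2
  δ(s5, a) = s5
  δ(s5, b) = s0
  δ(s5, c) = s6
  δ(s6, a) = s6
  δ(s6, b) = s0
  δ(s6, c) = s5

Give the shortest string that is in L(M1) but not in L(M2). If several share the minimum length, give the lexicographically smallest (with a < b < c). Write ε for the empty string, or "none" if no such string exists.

acc

The string acc is accepted by M1 but not by M2.
No shorter string lies in the difference, and acc is the lexicographically first length-3 string in L(M1) \ L(M2).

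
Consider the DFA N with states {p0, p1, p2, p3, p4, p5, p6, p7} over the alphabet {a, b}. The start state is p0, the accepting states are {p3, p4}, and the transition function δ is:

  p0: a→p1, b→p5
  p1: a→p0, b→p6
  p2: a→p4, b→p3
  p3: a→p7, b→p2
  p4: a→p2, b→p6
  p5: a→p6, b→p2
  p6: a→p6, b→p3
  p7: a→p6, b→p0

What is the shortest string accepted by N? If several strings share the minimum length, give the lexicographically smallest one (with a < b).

abb

A breadth-first search from p0 reaches an accepting state first via the path p0 → p1 → p6 → p3 on input abb.
No string of length < 3 is accepted (BFS exhausts all shorter strings without reaching an accepting state), and abb is the lexicographically least accepting string of length 3.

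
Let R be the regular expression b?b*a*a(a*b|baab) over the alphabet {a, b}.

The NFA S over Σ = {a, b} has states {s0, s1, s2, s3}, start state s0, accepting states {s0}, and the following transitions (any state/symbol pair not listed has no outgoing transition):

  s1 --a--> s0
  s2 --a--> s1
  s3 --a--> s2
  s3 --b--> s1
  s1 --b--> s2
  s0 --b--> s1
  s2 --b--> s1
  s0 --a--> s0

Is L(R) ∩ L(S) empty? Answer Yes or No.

Yes

Converting the expression R to a DFA (subset construction, then merging equivalent states) gives the minimal DFA with states {r0, r1, r2, r3, r4, r5, r6}, start state r0, accepting states {r2, r6} and transitions r0: a→r1, b→r0; r1: a→r1, b→r2; r2: a→r3, b→r4; r3: a→r5, b→r4; r4: a→r4, b→r4; r5: a→r4, b→r6; r6: a→r4, b→r4.
Exploring the product automaton R × S from the start pair (r0, s0), following both machines on each input symbol, reaches 14 state pairs: (r0, s0), (r1, s0), (r0, s1), (r2, s1), (r0, s2), (r3, s0), (r4, s2), (r1, s1), (r5, s0), (r4, s1), (r2, s2), (r4, s0), (r6, s1), (r3, s1).
R accepts in {r2, r6} and S accepts in {s0}; no reachable pair has both components accepting, so no string drives both machines to acceptance simultaneously and L(R) ∩ L(S) = ∅.
So no string is accepted by both, and the intersection is empty.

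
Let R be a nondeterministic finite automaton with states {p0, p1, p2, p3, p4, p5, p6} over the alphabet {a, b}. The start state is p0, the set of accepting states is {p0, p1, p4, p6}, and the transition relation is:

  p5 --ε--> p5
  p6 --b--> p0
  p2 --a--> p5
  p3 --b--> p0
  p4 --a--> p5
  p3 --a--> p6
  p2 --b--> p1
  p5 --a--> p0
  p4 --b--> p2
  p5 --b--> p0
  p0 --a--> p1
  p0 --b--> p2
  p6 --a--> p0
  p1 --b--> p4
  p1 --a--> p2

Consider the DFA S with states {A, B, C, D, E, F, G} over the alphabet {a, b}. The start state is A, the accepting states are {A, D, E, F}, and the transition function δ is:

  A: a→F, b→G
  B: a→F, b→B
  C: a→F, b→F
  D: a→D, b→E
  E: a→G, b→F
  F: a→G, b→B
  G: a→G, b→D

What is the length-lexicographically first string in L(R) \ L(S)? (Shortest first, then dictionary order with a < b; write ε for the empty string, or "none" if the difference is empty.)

The string ab is accepted by R but not by S.
No shorter string lies in the difference, and ab is the lexicographically first length-2 string in L(R) \ L(S).

ab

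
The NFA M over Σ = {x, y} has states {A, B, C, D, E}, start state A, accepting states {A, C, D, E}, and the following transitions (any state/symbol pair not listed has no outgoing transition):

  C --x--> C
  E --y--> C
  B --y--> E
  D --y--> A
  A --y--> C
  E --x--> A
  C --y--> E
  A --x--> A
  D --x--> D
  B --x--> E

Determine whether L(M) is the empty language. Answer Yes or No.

No

The empty string ε is accepted: the run A ends in the accepting state A.
Since at least one string is accepted, L(M) is not empty.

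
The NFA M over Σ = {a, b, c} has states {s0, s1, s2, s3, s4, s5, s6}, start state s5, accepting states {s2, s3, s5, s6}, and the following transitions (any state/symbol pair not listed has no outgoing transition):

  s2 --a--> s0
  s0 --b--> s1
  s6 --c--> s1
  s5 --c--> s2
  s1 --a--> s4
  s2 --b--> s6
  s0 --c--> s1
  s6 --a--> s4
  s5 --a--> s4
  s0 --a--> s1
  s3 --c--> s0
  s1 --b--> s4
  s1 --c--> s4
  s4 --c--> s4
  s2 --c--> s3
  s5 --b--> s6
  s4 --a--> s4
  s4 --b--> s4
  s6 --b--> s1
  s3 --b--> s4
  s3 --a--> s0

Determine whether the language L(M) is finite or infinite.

The useful states (reachable from s5 and able to reach an accepting state) are {s2, s3, s5, s6}.
Restricted to these states the transition graph has no cycle, so every accepting path has bounded length and L is finite.

finite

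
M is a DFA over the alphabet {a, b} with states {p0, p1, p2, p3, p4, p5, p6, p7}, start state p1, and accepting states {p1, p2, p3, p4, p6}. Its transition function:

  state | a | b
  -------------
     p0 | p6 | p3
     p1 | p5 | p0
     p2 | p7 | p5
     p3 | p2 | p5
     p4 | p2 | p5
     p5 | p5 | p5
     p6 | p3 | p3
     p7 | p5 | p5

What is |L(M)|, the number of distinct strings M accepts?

The useful subgraph on states {p0, p1, p2, p3, p6} is acyclic, so L(M) is finite; the longest accepting path visits 5 useful states, giving maximum string length 4.
Counting accepting paths from p1 by length: 1 of length 0, 2 of length 2, 3 of length 3, 2 of length 4. Total 8.

8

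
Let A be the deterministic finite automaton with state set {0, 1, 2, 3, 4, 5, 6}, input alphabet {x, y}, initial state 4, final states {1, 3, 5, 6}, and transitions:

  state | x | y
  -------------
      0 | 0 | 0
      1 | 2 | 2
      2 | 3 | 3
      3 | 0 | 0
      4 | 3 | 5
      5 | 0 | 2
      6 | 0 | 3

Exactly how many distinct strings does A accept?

4

The useful subgraph on states {2, 3, 4, 5} is acyclic, so L(A) is finite; the longest accepting path visits 4 useful states, giving maximum string length 3.
Counting accepting paths from 4 by length: 2 of length 1, 2 of length 3. Total 4.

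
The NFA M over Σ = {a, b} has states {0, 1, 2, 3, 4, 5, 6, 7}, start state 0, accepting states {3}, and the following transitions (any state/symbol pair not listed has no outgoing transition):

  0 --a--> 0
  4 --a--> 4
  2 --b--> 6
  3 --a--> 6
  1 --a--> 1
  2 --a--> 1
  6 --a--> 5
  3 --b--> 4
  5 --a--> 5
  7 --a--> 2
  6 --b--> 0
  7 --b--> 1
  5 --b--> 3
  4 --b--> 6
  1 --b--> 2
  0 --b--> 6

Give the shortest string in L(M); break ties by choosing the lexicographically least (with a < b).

bab

A breadth-first search from 0 reaches an accepting state first via the path 0 → 6 → 5 → 3 on input bab.
No string of length < 3 is accepted (BFS exhausts all shorter strings without reaching an accepting state), and bab is the lexicographically least accepting string of length 3.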